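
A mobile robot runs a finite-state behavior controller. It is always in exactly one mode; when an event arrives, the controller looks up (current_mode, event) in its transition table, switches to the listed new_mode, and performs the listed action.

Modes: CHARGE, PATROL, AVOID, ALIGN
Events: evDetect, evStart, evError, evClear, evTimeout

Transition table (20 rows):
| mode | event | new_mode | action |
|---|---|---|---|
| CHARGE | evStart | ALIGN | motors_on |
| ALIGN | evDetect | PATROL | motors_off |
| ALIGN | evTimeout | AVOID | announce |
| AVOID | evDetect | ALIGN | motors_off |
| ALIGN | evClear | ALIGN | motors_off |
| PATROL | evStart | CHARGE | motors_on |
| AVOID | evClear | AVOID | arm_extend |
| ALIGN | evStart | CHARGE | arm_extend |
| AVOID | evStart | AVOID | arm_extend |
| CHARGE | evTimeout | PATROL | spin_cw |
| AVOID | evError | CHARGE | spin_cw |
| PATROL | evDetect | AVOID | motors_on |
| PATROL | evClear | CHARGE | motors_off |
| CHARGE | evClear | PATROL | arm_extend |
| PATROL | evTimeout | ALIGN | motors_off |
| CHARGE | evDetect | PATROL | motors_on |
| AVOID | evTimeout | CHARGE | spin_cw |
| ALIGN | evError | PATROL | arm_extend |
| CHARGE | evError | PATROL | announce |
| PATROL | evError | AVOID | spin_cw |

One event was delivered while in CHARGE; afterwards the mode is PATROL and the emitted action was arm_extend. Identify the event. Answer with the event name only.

try evDetect: (CHARGE, evDetect) → (PATROL, motors_on)
try evStart: (CHARGE, evStart) → (ALIGN, motors_on)
try evError: (CHARGE, evError) → (PATROL, announce)
try evClear: (CHARGE, evClear) → (PATROL, arm_extend)  ← matches
try evTimeout: (CHARGE, evTimeout) → (PATROL, spin_cw)

evClear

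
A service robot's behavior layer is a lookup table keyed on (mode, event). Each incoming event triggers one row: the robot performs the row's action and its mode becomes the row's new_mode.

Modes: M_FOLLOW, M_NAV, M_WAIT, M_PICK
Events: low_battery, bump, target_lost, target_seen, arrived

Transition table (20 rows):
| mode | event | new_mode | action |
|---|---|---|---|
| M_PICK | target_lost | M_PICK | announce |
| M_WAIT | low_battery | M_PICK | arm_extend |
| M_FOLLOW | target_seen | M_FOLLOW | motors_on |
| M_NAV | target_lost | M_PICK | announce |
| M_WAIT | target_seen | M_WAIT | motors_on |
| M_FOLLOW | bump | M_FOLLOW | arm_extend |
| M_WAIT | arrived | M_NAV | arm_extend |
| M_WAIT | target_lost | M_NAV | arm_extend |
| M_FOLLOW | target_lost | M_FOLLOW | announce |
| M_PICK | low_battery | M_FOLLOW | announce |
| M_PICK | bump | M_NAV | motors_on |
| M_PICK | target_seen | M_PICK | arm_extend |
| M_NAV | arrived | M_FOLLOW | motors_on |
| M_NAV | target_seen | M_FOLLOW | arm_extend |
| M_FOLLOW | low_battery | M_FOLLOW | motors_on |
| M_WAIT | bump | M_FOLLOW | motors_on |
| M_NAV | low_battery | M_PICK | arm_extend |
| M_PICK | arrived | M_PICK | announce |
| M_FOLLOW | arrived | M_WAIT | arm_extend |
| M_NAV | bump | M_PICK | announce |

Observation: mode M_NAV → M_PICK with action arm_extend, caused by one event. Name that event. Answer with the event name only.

try low_battery: (M_NAV, low_battery) → (M_PICK, arm_extend)  ← matches
try bump: (M_NAV, bump) → (M_PICK, announce)
try target_lost: (M_NAV, target_lost) → (M_PICK, announce)
try target_seen: (M_NAV, target_seen) → (M_FOLLOW, arm_extend)
try arrived: (M_NAV, arrived) → (M_FOLLOW, motors_on)

low_battery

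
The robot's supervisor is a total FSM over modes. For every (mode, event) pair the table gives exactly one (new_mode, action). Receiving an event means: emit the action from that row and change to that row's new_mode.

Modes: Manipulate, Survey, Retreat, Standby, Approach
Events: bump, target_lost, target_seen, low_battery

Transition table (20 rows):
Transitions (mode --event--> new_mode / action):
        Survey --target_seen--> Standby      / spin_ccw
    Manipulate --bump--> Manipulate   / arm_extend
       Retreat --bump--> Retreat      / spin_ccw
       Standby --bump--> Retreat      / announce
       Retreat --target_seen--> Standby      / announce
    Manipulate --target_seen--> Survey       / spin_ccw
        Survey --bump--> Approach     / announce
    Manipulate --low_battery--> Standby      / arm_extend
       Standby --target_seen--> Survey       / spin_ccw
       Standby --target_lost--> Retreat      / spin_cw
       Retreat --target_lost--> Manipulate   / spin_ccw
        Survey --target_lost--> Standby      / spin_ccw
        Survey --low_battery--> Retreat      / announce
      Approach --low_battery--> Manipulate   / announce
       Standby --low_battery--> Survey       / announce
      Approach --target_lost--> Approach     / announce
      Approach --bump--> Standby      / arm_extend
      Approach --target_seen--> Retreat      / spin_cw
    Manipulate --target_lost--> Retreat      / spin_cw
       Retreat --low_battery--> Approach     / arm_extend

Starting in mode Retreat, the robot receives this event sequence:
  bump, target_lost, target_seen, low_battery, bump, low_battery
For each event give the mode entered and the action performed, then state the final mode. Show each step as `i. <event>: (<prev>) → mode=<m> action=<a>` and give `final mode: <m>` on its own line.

1. bump: (Retreat) → mode=Retreat action=spin_ccw
2. target_lost: (Retreat) → mode=Manipulate action=spin_ccw
3. target_seen: (Manipulate) → mode=Survey action=spin_ccw
4. low_battery: (Survey) → mode=Retreat action=announce
5. bump: (Retreat) → mode=Retreat action=spin_ccw
6. low_battery: (Retreat) → mode=Approach action=arm_extend

final mode: Approach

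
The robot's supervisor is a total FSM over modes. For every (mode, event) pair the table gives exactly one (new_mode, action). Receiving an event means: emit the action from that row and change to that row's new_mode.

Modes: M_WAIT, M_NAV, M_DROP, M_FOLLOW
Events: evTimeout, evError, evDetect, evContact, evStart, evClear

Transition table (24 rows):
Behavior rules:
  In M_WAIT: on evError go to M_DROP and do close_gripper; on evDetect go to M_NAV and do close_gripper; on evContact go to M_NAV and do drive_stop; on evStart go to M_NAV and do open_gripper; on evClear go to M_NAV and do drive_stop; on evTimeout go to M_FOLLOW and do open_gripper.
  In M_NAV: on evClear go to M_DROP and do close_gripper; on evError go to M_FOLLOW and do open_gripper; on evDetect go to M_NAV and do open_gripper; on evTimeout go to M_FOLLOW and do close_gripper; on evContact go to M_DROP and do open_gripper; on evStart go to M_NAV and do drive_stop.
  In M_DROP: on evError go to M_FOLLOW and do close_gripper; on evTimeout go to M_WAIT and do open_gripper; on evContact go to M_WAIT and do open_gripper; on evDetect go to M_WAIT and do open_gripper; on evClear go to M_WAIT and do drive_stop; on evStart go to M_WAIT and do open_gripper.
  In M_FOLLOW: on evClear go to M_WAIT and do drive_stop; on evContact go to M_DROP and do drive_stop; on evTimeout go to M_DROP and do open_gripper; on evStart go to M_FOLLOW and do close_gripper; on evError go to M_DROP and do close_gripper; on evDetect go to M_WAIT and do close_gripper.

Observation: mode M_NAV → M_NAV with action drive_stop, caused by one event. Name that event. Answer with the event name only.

try evTimeout: (M_NAV, evTimeout) → (M_FOLLOW, close_gripper)
try evError: (M_NAV, evError) → (M_FOLLOW, open_gripper)
try evDetect: (M_NAV, evDetect) → (M_NAV, open_gripper)
try evContact: (M_NAV, evContact) → (M_DROP, open_gripper)
try evStart: (M_NAV, evStart) → (M_NAV, drive_stop)  ← matches
try evClear: (M_NAV, evClear) → (M_DROP, close_gripper)

evStart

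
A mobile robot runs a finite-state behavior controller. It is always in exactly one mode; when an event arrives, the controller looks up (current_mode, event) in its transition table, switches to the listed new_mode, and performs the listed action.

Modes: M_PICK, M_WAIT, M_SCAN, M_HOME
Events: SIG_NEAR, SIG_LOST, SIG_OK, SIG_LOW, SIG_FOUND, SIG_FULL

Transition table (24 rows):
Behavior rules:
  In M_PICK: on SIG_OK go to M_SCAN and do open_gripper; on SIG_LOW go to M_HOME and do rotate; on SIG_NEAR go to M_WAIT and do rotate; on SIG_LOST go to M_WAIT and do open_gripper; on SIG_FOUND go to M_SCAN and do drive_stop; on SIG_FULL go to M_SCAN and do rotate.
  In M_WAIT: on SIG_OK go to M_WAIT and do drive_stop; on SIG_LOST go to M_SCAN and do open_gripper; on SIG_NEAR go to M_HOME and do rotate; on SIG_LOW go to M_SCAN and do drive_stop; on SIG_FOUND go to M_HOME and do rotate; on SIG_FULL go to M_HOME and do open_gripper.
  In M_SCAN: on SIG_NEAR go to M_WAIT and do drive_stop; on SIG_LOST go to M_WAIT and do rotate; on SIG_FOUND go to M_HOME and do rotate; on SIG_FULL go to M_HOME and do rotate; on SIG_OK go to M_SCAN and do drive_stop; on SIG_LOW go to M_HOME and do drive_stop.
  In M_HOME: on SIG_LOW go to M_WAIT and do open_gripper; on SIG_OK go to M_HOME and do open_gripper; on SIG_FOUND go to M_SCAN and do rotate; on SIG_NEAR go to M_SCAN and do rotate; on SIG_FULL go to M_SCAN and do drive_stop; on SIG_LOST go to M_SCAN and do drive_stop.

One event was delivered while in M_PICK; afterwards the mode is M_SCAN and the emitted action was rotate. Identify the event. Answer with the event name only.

try SIG_NEAR: (M_PICK, SIG_NEAR) → (M_WAIT, rotate)
try SIG_LOST: (M_PICK, SIG_LOST) → (M_WAIT, open_gripper)
try SIG_OK: (M_PICK, SIG_OK) → (M_SCAN, open_gripper)
try SIG_LOW: (M_PICK, SIG_LOW) → (M_HOME, rotate)
try SIG_FOUND: (M_PICK, SIG_FOUND) → (M_SCAN, drive_stop)
try SIG_FULL: (M_PICK, SIG_FULL) → (M_SCAN, rotate)  ← matches

SIG_FULL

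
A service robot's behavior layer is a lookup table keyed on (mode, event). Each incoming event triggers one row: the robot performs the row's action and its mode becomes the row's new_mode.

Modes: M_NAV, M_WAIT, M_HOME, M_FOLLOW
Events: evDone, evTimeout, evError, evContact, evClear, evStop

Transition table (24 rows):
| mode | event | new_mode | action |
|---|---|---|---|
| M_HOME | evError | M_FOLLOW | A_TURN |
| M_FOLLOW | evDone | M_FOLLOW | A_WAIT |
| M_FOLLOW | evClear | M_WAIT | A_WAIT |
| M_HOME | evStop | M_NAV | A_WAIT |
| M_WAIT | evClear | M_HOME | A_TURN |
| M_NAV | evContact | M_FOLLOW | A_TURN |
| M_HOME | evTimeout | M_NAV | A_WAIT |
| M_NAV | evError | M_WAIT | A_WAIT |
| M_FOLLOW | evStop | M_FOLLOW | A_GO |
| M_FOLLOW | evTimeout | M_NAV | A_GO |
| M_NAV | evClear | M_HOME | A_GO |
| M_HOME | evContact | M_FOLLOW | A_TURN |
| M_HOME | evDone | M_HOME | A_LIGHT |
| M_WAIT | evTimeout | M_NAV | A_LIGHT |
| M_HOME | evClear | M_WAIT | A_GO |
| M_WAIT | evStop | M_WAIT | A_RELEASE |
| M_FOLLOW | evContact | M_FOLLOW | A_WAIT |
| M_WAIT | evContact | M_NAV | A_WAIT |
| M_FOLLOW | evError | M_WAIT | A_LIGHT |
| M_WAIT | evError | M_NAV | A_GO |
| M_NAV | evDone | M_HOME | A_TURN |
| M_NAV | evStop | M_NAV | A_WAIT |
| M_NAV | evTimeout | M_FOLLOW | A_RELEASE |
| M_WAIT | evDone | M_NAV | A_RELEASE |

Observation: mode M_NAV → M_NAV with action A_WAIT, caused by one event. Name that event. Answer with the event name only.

try evDone: (M_NAV, evDone) → (M_HOME, A_TURN)
try evTimeout: (M_NAV, evTimeout) → (M_FOLLOW, A_RELEASE)
try evError: (M_NAV, evError) → (M_WAIT, A_WAIT)
try evContact: (M_NAV, evContact) → (M_FOLLOW, A_TURN)
try evClear: (M_NAV, evClear) → (M_HOME, A_GO)
try evStop: (M_NAV, evStop) → (M_NAV, A_WAIT)  ← matches

evStop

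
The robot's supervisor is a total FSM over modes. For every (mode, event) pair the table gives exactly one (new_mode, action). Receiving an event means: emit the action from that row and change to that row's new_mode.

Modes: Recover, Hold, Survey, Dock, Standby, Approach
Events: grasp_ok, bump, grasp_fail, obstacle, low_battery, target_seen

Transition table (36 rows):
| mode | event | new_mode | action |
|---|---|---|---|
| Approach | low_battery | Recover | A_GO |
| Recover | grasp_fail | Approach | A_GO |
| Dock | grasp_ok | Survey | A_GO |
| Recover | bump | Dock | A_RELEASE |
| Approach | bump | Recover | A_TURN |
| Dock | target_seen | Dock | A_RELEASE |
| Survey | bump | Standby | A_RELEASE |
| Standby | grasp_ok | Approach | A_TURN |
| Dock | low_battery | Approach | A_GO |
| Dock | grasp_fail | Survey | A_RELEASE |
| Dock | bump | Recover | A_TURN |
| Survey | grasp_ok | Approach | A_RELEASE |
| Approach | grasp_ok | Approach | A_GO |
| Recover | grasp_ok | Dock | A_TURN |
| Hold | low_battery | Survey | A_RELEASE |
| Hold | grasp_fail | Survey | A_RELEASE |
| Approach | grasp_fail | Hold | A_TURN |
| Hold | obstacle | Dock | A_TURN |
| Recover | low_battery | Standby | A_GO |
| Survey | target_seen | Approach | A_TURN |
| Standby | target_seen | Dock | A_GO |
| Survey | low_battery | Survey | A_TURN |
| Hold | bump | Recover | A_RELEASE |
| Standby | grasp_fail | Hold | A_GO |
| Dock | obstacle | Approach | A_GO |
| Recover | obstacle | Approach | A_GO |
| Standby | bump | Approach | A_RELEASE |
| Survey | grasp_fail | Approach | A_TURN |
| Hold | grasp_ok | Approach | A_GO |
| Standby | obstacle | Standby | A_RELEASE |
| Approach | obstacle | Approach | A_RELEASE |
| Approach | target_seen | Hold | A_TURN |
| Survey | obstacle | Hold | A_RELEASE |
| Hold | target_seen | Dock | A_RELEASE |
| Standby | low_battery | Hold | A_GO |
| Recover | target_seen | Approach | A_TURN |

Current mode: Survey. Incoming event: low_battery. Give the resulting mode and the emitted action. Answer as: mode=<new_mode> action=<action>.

mode=Survey action=A_TURN

current mode = Survey; filter table to that mode:
  (Survey, bump) → (Standby, A_RELEASE)
  (Survey, grasp_ok) → (Approach, A_RELEASE)
  (Survey, target_seen) → (Approach, A_TURN)
  (Survey, low_battery) → (Survey, A_TURN)  ← event matches
  (Survey, grasp_fail) → (Approach, A_TURN)
  (Survey, obstacle) → (Hold, A_RELEASE)
event = low_battery selects (Survey, A_TURN)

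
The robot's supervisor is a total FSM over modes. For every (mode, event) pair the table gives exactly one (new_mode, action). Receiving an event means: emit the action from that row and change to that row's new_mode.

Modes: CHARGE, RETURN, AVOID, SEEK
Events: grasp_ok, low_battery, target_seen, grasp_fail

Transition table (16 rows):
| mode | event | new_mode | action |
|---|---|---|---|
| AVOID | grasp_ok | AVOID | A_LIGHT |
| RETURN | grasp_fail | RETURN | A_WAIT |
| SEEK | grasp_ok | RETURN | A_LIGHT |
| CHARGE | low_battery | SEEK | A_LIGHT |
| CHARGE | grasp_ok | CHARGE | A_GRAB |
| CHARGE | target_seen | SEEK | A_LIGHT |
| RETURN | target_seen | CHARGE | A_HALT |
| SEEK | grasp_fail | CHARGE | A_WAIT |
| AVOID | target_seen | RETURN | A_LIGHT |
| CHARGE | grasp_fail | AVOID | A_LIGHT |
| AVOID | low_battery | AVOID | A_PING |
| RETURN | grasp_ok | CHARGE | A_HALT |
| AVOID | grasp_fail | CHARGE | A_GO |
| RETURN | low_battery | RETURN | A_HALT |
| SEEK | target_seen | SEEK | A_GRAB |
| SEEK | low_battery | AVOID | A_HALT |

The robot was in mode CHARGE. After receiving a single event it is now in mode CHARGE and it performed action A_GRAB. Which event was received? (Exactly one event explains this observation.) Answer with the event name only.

grasp_ok

try grasp_ok: (CHARGE, grasp_ok) → (CHARGE, A_GRAB)  ← matches
try low_battery: (CHARGE, low_battery) → (SEEK, A_LIGHT)
try target_seen: (CHARGE, target_seen) → (SEEK, A_LIGHT)
try grasp_fail: (CHARGE, grasp_fail) → (AVOID, A_LIGHT)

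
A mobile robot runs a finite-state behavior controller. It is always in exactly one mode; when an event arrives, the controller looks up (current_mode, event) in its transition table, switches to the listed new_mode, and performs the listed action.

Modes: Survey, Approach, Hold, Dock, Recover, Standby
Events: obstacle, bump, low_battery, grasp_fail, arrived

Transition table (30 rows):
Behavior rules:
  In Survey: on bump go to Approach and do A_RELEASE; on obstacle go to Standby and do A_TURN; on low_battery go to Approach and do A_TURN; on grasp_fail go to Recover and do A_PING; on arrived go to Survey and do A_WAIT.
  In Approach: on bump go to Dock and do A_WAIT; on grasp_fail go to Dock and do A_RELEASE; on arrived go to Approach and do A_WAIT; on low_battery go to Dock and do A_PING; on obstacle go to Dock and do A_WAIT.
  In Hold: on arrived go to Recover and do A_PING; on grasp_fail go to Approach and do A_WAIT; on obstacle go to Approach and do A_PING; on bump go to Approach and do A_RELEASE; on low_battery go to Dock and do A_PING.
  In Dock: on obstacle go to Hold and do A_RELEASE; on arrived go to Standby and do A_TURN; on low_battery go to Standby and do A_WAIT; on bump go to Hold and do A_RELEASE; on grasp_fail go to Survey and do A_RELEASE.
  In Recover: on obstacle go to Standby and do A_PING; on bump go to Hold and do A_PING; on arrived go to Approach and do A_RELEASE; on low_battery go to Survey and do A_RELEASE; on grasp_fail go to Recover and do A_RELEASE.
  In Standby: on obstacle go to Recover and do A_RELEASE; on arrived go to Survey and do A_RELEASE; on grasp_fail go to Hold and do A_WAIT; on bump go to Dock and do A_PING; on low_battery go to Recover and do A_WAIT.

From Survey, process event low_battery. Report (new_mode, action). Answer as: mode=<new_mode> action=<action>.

mode=Approach action=A_TURN

current mode = Survey; filter table to that mode:
  (Survey, bump) → (Approach, A_RELEASE)
  (Survey, obstacle) → (Standby, A_TURN)
  (Survey, low_battery) → (Approach, A_TURN)  ← event matches
  (Survey, grasp_fail) → (Recover, A_PING)
  (Survey, arrived) → (Survey, A_WAIT)
event = low_battery selects (Approach, A_TURN)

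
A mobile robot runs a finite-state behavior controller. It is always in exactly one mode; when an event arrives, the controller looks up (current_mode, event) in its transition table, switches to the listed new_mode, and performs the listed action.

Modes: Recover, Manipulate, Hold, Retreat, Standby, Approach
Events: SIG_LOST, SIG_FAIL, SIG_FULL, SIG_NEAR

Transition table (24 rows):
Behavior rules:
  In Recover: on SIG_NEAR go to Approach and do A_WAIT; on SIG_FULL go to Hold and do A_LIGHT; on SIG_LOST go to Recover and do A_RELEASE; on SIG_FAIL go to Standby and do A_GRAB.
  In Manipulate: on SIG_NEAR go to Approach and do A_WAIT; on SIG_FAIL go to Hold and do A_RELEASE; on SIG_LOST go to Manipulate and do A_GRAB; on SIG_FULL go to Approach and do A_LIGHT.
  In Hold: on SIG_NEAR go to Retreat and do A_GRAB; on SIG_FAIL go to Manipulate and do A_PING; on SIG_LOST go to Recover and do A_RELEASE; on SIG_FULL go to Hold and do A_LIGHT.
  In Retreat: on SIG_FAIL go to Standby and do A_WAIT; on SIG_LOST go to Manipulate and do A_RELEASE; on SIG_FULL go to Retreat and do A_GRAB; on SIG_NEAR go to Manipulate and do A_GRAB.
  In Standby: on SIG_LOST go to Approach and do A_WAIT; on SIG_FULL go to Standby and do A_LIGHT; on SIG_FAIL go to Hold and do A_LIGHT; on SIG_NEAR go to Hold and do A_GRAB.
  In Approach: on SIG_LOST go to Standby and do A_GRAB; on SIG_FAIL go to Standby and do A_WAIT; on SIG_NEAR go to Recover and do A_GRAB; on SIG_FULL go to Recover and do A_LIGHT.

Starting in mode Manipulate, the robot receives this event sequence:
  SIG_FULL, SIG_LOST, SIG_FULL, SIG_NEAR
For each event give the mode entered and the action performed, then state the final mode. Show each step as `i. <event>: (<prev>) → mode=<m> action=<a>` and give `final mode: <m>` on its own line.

1. SIG_FULL: (Manipulate) → mode=Approach action=A_LIGHT
2. SIG_LOST: (Approach) → mode=Standby action=A_GRAB
3. SIG_FULL: (Standby) → mode=Standby action=A_LIGHT
4. SIG_NEAR: (Standby) → mode=Hold action=A_GRAB

final mode: Hold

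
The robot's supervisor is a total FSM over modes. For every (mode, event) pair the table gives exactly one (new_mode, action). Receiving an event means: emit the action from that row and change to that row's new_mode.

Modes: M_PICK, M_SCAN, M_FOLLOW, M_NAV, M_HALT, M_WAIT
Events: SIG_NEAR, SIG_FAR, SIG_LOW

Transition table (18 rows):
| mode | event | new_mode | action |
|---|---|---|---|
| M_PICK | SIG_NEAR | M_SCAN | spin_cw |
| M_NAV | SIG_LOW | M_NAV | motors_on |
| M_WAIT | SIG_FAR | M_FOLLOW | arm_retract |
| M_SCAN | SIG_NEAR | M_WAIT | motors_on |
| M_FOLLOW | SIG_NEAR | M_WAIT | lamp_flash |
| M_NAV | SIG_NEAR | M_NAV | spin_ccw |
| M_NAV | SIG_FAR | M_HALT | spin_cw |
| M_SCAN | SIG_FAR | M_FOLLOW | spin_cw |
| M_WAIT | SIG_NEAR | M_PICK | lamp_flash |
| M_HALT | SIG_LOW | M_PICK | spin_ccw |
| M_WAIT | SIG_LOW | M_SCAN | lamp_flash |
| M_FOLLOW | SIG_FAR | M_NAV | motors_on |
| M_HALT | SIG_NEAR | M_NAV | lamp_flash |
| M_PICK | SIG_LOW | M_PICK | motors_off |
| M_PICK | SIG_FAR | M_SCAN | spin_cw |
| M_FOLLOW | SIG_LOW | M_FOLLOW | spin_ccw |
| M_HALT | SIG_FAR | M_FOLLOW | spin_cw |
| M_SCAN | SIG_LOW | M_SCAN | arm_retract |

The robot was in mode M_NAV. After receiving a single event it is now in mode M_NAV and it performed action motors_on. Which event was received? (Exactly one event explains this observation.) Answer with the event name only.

try SIG_NEAR: (M_NAV, SIG_NEAR) → (M_NAV, spin_ccw)
try SIG_FAR: (M_NAV, SIG_FAR) → (M_HALT, spin_cw)
try SIG_LOW: (M_NAV, SIG_LOW) → (M_NAV, motors_on)  ← matches

SIG_LOW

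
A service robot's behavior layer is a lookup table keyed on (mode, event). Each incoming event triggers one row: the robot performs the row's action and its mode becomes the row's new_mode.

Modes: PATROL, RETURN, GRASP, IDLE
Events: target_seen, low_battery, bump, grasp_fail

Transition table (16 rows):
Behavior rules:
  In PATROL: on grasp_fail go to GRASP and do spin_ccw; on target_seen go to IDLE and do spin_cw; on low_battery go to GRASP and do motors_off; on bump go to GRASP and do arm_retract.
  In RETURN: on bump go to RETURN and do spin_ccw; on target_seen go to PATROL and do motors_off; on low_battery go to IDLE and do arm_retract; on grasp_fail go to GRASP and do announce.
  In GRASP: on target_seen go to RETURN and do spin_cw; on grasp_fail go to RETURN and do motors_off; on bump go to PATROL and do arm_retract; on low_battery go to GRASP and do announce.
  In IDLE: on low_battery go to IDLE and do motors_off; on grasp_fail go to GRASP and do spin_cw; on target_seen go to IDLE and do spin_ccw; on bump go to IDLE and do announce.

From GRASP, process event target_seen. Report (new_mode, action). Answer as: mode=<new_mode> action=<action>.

mode=RETURN action=spin_cw

current mode = GRASP; filter table to that mode:
  (GRASP, target_seen) → (RETURN, spin_cw)  ← event matches
  (GRASP, grasp_fail) → (RETURN, motors_off)
  (GRASP, bump) → (PATROL, arm_retract)
  (GRASP, low_battery) → (GRASP, announce)
event = target_seen selects (RETURN, spin_cw)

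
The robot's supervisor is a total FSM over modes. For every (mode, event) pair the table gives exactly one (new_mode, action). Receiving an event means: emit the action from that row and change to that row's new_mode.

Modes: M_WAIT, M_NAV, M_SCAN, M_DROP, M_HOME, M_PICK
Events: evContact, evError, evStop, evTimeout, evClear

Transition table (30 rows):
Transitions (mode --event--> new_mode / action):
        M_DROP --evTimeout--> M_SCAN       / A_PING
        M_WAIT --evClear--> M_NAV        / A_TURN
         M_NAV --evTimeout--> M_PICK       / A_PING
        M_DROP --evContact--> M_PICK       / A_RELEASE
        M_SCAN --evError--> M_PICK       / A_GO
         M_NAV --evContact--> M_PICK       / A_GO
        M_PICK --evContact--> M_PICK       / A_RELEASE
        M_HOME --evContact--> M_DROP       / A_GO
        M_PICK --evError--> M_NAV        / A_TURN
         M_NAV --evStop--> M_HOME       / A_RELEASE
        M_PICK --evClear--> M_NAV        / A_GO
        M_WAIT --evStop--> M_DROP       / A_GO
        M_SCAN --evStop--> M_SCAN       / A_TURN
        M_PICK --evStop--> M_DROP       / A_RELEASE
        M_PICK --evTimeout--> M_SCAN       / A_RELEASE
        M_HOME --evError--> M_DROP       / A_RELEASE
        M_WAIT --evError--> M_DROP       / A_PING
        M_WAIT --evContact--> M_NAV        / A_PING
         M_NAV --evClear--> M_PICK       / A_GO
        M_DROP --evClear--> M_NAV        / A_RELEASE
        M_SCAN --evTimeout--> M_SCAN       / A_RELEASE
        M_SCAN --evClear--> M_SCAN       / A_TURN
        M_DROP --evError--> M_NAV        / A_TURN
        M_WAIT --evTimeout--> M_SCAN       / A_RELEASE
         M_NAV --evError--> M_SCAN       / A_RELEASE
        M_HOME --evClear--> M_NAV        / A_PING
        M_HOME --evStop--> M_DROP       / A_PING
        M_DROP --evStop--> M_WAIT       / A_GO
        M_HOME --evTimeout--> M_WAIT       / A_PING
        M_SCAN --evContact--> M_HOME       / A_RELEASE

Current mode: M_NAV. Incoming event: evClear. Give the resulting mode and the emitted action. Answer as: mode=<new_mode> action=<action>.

mode=M_PICK action=A_GO

current mode = M_NAV; filter table to that mode:
  (M_NAV, evTimeout) → (M_PICK, A_PING)
  (M_NAV, evContact) → (M_PICK, A_GO)
  (M_NAV, evStop) → (M_HOME, A_RELEASE)
  (M_NAV, evClear) → (M_PICK, A_GO)  ← event matches
  (M_NAV, evError) → (M_SCAN, A_RELEASE)
event = evClear selects (M_PICK, A_GO)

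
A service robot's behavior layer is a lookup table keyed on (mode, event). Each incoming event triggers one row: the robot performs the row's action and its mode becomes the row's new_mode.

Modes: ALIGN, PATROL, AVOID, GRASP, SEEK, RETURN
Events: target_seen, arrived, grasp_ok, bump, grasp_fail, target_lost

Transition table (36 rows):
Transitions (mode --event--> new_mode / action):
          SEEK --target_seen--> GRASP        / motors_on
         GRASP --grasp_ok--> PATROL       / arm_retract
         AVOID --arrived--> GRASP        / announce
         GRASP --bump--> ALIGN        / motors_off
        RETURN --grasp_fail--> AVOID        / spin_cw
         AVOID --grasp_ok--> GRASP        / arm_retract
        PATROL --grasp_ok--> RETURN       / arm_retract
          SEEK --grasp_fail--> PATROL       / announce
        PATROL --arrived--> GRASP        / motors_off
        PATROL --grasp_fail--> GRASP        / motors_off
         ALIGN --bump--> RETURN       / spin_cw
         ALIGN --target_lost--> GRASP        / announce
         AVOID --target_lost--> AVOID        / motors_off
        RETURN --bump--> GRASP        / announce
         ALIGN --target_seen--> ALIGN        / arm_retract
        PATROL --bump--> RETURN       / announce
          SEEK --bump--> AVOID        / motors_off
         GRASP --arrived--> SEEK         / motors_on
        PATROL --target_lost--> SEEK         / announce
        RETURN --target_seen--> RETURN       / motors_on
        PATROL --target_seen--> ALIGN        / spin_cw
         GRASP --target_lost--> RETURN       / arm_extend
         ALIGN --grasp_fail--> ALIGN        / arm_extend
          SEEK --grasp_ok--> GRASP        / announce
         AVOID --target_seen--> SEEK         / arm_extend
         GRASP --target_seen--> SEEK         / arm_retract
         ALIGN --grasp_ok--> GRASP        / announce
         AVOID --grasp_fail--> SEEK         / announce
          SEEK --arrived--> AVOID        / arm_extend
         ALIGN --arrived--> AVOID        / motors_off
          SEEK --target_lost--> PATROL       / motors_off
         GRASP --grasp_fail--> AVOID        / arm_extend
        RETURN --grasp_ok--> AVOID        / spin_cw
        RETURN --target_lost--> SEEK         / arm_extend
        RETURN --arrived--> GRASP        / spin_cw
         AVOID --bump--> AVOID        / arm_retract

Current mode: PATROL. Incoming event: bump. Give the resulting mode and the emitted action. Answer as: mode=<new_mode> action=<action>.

current mode = PATROL; filter table to that mode:
  (PATROL, grasp_ok) → (RETURN, arm_retract)
  (PATROL, arrived) → (GRASP, motors_off)
  (PATROL, grasp_fail) → (GRASP, motors_off)
  (PATROL, bump) → (RETURN, announce)  ← event matches
  (PATROL, target_lost) → (SEEK, announce)
  (PATROL, target_seen) → (ALIGN, spin_cw)
event = bump selects (RETURN, announce)

mode=RETURN action=announce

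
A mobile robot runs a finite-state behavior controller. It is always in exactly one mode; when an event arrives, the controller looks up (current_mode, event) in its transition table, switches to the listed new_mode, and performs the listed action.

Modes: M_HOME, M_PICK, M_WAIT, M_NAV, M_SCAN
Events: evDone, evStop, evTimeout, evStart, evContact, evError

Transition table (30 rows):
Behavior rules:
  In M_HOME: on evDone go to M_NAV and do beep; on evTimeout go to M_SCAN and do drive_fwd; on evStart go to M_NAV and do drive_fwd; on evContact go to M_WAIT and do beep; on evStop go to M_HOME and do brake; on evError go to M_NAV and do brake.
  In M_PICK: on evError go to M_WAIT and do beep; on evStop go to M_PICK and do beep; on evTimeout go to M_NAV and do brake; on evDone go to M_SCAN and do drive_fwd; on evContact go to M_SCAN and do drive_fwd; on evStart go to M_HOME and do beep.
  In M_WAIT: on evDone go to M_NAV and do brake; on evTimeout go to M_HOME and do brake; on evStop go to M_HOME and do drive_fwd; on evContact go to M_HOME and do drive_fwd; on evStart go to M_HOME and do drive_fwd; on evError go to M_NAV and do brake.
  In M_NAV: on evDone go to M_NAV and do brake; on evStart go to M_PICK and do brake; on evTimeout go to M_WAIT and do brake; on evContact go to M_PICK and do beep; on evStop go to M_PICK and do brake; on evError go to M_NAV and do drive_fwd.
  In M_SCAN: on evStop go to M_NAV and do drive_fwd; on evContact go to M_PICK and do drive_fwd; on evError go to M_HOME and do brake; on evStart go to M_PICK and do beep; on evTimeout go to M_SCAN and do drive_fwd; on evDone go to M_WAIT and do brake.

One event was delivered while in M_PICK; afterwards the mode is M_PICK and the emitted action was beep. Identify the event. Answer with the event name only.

try evDone: (M_PICK, evDone) → (M_SCAN, drive_fwd)
try evStop: (M_PICK, evStop) → (M_PICK, beep)  ← matches
try evTimeout: (M_PICK, evTimeout) → (M_NAV, brake)
try evStart: (M_PICK, evStart) → (M_HOME, beep)
try evContact: (M_PICK, evContact) → (M_SCAN, drive_fwd)
try evError: (M_PICK, evError) → (M_WAIT, beep)

evStop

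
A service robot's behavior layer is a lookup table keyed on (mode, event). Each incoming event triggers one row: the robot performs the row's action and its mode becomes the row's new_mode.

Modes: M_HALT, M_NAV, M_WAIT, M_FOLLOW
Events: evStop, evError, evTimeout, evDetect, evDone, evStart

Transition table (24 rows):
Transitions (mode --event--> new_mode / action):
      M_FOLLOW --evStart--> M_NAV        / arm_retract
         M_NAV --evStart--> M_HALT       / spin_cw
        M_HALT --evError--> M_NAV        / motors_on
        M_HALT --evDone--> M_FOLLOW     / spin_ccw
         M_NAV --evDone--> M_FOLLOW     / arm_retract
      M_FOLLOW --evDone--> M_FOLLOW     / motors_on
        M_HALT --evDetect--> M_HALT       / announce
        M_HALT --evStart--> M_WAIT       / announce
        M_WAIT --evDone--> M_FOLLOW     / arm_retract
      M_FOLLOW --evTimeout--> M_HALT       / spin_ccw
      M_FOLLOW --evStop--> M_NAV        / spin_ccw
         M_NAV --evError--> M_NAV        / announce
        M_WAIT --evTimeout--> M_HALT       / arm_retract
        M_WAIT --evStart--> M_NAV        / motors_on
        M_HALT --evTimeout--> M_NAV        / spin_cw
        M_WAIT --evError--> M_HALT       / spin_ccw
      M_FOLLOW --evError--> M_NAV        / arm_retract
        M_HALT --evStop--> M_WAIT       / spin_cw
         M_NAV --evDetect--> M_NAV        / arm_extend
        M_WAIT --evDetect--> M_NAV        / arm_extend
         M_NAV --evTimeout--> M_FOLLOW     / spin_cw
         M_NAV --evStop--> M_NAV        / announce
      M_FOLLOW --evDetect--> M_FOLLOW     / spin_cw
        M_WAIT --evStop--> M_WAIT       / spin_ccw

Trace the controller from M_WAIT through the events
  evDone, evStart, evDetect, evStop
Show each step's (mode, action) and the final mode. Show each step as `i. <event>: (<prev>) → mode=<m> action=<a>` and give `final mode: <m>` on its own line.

final mode: M_NAV

1. evDone: (M_WAIT) → mode=M_FOLLOW action=arm_retract
2. evStart: (M_FOLLOW) → mode=M_NAV action=arm_retract
3. evDetect: (M_NAV) → mode=M_NAV action=arm_extend
4. evStop: (M_NAV) → mode=M_NAV action=announce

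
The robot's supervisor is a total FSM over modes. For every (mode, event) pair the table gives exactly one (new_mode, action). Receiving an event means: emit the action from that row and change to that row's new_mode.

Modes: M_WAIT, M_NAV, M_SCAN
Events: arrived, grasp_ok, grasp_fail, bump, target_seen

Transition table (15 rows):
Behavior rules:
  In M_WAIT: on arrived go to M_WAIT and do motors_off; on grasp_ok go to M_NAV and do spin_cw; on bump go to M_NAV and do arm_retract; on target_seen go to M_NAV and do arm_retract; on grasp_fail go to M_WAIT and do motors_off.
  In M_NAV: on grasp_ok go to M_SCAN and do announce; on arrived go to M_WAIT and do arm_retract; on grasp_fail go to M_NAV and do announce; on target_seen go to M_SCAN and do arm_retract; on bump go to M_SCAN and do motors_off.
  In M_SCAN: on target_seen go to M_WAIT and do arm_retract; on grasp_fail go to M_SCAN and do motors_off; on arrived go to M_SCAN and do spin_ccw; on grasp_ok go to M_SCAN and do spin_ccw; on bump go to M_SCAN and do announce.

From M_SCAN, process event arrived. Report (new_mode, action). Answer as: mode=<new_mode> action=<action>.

mode=M_SCAN action=spin_ccw

current mode = M_SCAN; filter table to that mode:
  (M_SCAN, target_seen) → (M_WAIT, arm_retract)
  (M_SCAN, grasp_fail) → (M_SCAN, motors_off)
  (M_SCAN, arrived) → (M_SCAN, spin_ccw)  ← event matches
  (M_SCAN, grasp_ok) → (M_SCAN, spin_ccw)
  (M_SCAN, bump) → (M_SCAN, announce)
event = arrived selects (M_SCAN, spin_ccw)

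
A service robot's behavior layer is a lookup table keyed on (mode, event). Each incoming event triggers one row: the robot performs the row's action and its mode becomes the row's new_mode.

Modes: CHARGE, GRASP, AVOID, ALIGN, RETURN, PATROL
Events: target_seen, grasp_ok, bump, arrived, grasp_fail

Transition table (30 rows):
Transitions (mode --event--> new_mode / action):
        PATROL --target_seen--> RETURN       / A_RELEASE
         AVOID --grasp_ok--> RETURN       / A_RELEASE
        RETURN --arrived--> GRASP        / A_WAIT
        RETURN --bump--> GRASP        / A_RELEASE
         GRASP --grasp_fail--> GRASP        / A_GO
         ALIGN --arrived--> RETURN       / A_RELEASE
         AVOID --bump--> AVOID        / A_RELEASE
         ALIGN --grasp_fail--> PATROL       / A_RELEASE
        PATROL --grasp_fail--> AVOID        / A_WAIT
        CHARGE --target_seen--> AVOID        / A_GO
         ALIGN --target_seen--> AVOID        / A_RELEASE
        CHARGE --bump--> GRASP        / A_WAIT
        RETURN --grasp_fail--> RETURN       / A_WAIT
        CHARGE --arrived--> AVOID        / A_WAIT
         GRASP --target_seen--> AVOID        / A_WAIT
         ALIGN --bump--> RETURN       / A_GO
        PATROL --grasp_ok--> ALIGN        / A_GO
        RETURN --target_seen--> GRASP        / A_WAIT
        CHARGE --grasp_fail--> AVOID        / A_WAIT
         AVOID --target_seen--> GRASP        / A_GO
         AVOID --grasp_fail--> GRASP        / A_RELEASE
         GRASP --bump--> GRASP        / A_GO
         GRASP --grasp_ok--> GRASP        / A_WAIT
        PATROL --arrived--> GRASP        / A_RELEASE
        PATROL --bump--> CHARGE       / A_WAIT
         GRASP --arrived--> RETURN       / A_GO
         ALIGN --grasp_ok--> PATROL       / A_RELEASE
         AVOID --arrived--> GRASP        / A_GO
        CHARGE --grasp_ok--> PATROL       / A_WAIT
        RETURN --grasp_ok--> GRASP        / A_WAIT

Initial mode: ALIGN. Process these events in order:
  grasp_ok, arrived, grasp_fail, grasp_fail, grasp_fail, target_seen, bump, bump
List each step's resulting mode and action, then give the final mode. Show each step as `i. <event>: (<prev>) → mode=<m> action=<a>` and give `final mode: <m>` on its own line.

final mode: AVOID

1. grasp_ok: (ALIGN) → mode=PATROL action=A_RELEASE
2. arrived: (PATROL) → mode=GRASP action=A_RELEASE
3. grasp_fail: (GRASP) → mode=GRASP action=A_GO
4. grasp_fail: (GRASP) → mode=GRASP action=A_GO
5. grasp_fail: (GRASP) → mode=GRASP action=A_GO
6. target_seen: (GRASP) → mode=AVOID action=A_WAIT
7. bump: (AVOID) → mode=AVOID action=A_RELEASE
8. bump: (AVOID) → mode=AVOID action=A_RELEASE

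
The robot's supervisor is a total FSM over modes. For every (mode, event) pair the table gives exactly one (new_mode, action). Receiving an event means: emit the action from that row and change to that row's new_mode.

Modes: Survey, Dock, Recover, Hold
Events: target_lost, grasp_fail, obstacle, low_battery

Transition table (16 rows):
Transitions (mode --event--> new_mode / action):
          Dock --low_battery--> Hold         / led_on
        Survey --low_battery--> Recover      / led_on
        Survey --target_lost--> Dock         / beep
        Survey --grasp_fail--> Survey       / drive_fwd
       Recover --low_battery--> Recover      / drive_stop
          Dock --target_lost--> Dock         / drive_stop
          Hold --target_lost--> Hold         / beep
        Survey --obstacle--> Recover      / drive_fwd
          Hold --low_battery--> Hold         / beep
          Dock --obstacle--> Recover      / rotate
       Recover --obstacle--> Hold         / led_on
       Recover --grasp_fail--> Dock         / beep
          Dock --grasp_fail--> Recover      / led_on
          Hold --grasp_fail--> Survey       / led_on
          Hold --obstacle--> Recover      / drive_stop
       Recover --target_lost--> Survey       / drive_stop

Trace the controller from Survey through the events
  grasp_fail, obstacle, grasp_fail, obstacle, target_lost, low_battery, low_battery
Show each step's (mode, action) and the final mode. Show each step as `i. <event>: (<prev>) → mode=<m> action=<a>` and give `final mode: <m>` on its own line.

final mode: Recover

1. grasp_fail: (Survey) → mode=Survey action=drive_fwd
2. obstacle: (Survey) → mode=Recover action=drive_fwd
3. grasp_fail: (Recover) → mode=Dock action=beep
4. obstacle: (Dock) → mode=Recover action=rotate
5. target_lost: (Recover) → mode=Survey action=drive_stop
6. low_battery: (Survey) → mode=Recover action=led_on
7. low_battery: (Recover) → mode=Recover action=drive_stop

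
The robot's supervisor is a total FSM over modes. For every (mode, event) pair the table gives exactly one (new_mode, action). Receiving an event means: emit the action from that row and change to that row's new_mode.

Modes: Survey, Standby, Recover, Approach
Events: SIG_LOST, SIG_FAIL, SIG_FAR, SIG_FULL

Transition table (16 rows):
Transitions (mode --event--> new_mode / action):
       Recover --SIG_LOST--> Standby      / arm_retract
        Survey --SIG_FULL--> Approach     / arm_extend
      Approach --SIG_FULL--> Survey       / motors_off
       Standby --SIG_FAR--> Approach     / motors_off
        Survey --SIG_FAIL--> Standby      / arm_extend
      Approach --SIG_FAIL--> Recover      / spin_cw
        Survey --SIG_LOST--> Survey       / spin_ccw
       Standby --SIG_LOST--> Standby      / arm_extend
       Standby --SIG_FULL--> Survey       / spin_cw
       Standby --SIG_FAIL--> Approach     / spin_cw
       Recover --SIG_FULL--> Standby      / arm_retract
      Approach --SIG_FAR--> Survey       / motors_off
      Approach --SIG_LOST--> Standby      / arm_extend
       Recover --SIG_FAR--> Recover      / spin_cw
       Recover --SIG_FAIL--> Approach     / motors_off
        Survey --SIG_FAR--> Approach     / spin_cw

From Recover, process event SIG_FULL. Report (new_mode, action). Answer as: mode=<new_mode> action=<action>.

mode=Standby action=arm_retract

current mode = Recover; filter table to that mode:
  (Recover, SIG_LOST) → (Standby, arm_retract)
  (Recover, SIG_FULL) → (Standby, arm_retract)  ← event matches
  (Recover, SIG_FAR) → (Recover, spin_cw)
  (Recover, SIG_FAIL) → (Approach, motors_off)
event = SIG_FULL selects (Standby, arm_retract)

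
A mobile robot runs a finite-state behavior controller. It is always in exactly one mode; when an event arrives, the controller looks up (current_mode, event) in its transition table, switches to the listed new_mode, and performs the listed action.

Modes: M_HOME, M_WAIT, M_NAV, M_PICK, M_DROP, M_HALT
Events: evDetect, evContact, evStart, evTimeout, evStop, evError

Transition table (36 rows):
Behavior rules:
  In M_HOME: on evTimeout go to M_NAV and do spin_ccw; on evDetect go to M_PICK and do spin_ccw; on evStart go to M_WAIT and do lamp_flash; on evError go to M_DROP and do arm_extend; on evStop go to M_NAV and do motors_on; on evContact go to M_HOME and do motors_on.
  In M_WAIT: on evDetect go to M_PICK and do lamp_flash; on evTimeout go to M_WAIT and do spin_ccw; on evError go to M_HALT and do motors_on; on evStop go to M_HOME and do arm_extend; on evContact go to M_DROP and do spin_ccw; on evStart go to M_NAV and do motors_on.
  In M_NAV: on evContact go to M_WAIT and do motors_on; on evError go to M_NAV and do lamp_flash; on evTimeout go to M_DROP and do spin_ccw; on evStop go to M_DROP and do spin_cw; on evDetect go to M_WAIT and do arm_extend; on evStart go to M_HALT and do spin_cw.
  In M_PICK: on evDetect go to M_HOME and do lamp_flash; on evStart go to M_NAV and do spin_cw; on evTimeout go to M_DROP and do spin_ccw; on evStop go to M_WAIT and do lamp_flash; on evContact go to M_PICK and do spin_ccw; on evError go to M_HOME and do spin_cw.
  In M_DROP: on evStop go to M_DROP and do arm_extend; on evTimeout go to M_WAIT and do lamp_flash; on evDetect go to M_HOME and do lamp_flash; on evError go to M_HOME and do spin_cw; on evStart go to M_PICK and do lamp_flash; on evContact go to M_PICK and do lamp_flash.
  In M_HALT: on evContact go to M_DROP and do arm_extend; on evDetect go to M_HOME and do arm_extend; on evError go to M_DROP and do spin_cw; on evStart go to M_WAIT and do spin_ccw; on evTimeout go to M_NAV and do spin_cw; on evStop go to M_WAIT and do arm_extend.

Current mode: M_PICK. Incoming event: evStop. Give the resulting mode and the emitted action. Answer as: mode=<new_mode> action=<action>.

current mode = M_PICK; filter table to that mode:
  (M_PICK, evDetect) → (M_HOME, lamp_flash)
  (M_PICK, evStart) → (M_NAV, spin_cw)
  (M_PICK, evTimeout) → (M_DROP, spin_ccw)
  (M_PICK, evStop) → (M_WAIT, lamp_flash)  ← event matches
  (M_PICK, evContact) → (M_PICK, spin_ccw)
  (M_PICK, evError) → (M_HOME, spin_cw)
event = evStop selects (M_WAIT, lamp_flash)

mode=M_WAIT action=lamp_flash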